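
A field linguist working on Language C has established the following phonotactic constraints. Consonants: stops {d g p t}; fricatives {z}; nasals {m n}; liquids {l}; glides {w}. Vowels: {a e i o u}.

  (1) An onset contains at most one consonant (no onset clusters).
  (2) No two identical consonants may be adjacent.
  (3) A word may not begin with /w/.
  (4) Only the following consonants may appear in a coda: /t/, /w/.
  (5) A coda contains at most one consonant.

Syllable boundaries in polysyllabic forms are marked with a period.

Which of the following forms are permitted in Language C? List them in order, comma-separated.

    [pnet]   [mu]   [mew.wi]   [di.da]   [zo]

[mu], [di.da], [zo]

[pnet] — violates constraint 1: syllable 1 onset /pn/ has 2 consonants (> 1) → not permitted
[mu] — σ1 onset /m/, coda /∅/ ok → permitted
[mew.wi] — violates constraint 2: adjacent identical consonants /ww/ → not permitted
[di.da] — σ1 onset /d/, coda /∅/ ok; σ2 onset /d/, coda /∅/ ok → permitted
[zo] — σ1 onset /z/, coda /∅/ ok → permitted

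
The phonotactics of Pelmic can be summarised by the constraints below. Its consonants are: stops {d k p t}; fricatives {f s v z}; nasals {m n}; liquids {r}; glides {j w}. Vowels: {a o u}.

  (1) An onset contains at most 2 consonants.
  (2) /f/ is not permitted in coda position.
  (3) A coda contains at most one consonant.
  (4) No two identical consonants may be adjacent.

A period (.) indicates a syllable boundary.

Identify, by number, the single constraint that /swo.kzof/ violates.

2

/swo.kzof/: syllable 2 coda contains /f/.
This is a violation of constraint 2: "/f/ is not permitted in coda position."
The remaining constraints (1, 3, 4) are satisfied.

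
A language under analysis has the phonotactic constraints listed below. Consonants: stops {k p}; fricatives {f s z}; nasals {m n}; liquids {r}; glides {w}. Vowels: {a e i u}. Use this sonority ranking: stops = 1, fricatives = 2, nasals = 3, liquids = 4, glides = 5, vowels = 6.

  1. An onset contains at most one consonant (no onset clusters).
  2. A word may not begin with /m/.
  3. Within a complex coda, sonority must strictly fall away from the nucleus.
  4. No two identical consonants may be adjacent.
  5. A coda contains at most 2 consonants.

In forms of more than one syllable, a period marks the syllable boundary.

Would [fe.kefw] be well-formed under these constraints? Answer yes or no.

[fe.kefw] — violates constraint 3: syllable 2 coda /fw/: /f/ (fricative, 2) → /w/ (glide, 5) does not fall → ill-formed

no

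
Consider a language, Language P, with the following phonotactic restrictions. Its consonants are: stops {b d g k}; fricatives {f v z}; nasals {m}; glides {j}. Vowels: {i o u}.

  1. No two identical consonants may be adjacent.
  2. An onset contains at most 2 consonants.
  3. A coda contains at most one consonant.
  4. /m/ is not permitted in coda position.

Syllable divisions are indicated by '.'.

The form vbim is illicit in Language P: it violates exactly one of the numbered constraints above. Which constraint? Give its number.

vbim: syllable 1 coda contains /m/.
This is a violation of constraint 4: "/m/ is not permitted in coda position."
The remaining constraints (1, 2, 3) are satisfied.

4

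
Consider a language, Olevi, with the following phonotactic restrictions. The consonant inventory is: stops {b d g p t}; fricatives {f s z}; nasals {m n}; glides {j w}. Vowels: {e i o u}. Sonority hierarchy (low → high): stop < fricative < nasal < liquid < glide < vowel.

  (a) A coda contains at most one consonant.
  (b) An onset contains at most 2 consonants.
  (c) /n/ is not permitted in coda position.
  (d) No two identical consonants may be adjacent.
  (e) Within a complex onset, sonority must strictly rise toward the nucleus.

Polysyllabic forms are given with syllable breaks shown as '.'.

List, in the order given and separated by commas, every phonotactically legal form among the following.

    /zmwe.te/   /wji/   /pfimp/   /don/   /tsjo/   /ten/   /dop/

/zmwe.te/ — violates constraint (b): syllable 1 onset /zmw/ has 3 consonants (> 2) → phonotactically illegal
/wji/ — violates constraint (e): syllable 1 onset /wj/: /w/ (glide, 5) → /j/ (glide, 5) does not rise → phonotactically illegal
/pfimp/ — violates constraint (a): syllable 1 coda /mp/ has 2 consonants (> 1) → phonotactically illegal
/don/ — violates constraint (c): syllable 1 coda contains /n/ → phonotactically illegal
/tsjo/ — violates constraint (b): syllable 1 onset /tsj/ has 3 consonants (> 2) → phonotactically illegal
/ten/ — violates constraint (c): syllable 1 coda contains /n/ → phonotactically illegal
/dop/ — σ1 onset /d/, coda /p/ ok → phonotactically legal

/dop/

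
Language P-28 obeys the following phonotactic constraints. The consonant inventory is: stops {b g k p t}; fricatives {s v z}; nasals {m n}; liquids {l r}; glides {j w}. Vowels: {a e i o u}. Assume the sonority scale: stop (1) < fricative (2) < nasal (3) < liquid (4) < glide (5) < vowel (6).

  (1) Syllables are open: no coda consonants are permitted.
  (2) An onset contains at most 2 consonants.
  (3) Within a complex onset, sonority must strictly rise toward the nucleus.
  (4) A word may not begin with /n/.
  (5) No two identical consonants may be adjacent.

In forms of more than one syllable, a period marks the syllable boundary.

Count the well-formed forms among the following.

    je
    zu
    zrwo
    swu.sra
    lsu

3

je — σ1 onset /j/, coda /∅/ ok → well-formed
zu — σ1 onset /z/, coda /∅/ ok → well-formed
zrwo — violates constraint 2: syllable 1 onset /zrw/ has 3 consonants (> 2) → ill-formed
swu.sra — σ1 onset /sw/ (2→5 rises), coda /∅/ ok; σ2 onset /sr/ (2→4 rises), coda /∅/ ok → well-formed
lsu — violates constraint 3: syllable 1 onset /ls/: /l/ (liquid, 4) → /s/ (fricative, 2) does not rise → ill-formed
Well-formed: je, zu, swu.sra → 3.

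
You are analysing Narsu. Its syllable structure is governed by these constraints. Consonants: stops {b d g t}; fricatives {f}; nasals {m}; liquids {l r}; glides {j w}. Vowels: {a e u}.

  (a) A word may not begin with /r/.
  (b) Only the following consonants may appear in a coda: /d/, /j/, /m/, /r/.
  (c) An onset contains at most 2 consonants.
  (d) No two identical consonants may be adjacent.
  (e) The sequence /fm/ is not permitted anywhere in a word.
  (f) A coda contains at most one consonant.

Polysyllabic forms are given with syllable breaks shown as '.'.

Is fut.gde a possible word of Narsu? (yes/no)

fut.gde — violates constraint (b): syllable 1 coda contains /t/, which is not a licensed coda consonant → phonotactically illegal

no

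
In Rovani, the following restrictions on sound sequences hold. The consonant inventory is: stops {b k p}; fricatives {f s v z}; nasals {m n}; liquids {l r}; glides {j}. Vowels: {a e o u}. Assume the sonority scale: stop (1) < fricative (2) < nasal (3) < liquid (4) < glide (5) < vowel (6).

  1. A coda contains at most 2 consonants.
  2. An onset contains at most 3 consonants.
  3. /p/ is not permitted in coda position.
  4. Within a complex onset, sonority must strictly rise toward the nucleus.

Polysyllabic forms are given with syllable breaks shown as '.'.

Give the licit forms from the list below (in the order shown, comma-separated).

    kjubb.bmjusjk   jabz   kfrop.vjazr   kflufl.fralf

kjubb.bmjusjk — violates constraint 1: syllable 2 coda /sjk/ has 3 consonants (> 2) → illicit
jabz — σ1 onset /j/, coda /bz/ (2C) ok → licit
kfrop.vjazr — violates constraint 3: syllable 1 coda contains /p/ → illicit
kflufl.fralf — σ1 onset /kfl/ (1→2→4 rises), coda /fl/ (2C) ok; σ2 onset /fr/ (2→4 rises), coda /lf/ (2C) ok → licit

jabz, kflufl.fralf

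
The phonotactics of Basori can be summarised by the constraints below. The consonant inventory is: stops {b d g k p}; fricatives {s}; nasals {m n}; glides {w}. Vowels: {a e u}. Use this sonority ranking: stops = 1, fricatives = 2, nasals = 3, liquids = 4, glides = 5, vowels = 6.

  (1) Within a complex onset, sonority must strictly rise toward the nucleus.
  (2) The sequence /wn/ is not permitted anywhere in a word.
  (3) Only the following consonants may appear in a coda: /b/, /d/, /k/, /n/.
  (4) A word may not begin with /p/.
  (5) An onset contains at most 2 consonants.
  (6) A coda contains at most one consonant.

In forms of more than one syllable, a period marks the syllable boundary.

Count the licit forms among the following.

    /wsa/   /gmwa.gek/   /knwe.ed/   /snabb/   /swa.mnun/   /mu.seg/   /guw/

/wsa/ — violates constraint 1: syllable 1 onset /ws/: /w/ (glide, 5) → /s/ (fricative, 2) does not rise → illicit
/gmwa.gek/ — violates constraint 5: syllable 1 onset /gmw/ has 3 consonants (> 2) → illicit
/knwe.ed/ — violates constraint 5: syllable 1 onset /knw/ has 3 consonants (> 2) → illicit
/snabb/ — violates constraint 6: syllable 1 coda /bb/ has 2 consonants (> 1) → illicit
/swa.mnun/ — violates constraint 1: syllable 2 onset /mn/: /m/ (nasal, 3) → /n/ (nasal, 3) does not rise → illicit
/mu.seg/ — violates constraint 3: syllable 2 coda contains /g/, which is not a licensed coda consonant → illicit
/guw/ — violates constraint 3: syllable 1 coda contains /w/, which is not a licensed coda consonant → illicit
No form is licit → 0.

0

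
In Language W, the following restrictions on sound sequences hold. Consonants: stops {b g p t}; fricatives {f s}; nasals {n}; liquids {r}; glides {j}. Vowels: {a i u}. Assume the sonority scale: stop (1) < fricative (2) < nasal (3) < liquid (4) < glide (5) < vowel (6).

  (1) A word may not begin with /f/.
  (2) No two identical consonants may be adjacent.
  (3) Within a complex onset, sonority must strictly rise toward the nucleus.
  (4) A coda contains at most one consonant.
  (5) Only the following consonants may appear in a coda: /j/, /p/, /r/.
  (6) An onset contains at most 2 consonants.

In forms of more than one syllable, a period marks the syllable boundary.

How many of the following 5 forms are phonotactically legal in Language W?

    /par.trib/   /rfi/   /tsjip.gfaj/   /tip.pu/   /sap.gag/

0

/par.trib/ — violates constraint 5: syllable 2 coda contains /b/, which is not a licensed coda consonant → phonotactically illegal
/rfi/ — violates constraint 3: syllable 1 onset /rf/: /r/ (liquid, 4) → /f/ (fricative, 2) does not rise → phonotactically illegal
/tsjip.gfaj/ — violates constraint 6: syllable 1 onset /tsj/ has 3 consonants (> 2) → phonotactically illegal
/tip.pu/ — violates constraint 2: adjacent identical consonants /pp/ → phonotactically illegal
/sap.gag/ — violates constraint 5: syllable 2 coda contains /g/, which is not a licensed coda consonant → phonotactically illegal
No form is phonotactically legal → 0.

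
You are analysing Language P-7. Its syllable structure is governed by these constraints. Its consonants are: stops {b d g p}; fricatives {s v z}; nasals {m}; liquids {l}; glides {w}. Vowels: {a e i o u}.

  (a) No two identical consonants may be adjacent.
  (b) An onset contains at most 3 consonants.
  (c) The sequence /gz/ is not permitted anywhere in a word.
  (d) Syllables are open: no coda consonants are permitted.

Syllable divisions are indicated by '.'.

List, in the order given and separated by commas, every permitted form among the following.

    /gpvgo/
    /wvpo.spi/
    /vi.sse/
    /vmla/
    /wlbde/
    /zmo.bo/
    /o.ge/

/gpvgo/ — violates constraint (b): syllable 1 onset /gpvg/ has 4 consonants (> 3) → not permitted
/wvpo.spi/ — σ1 onset /wvp/ (3C), coda /∅/ ok; σ2 onset /sp/ (2C), coda /∅/ ok → permitted
/vi.sse/ — violates constraint (a): adjacent identical consonants /ss/ → not permitted
/vmla/ — σ1 onset /vml/ (3C), coda /∅/ ok → permitted
/wlbde/ — violates constraint (b): syllable 1 onset /wlbd/ has 4 consonants (> 3) → not permitted
/zmo.bo/ — σ1 onset /zm/ (2C), coda /∅/ ok; σ2 onset /b/, coda /∅/ ok → permitted
/o.ge/ — σ1 onset /∅/, coda /∅/ ok; σ2 onset /g/, coda /∅/ ok → permitted

/wvpo.spi/, /vmla/, /zmo.bo/, /o.ge/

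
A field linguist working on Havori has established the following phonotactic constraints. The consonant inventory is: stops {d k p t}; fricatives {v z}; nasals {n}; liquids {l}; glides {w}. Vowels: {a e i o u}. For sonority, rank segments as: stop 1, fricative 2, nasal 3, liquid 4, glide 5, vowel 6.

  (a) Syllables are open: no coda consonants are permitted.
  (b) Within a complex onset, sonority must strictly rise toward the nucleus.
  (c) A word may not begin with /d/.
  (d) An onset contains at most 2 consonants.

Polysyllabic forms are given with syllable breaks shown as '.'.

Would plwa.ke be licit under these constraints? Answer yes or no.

no

plwa.ke — violates constraint (d): syllable 1 onset /plw/ has 3 consonants (> 2) → illicit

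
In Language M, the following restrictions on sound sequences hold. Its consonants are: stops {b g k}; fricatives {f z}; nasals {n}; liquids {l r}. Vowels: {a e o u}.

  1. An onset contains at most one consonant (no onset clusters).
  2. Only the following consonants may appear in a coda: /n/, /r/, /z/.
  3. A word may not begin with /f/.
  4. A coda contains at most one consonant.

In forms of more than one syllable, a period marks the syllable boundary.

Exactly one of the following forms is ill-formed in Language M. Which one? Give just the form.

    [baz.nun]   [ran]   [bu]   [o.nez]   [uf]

[uf]

[baz.nun] — σ1 onset /b/, coda /z/ ok; σ2 onset /n/, coda /n/ ok → well-formed
[ran] — σ1 onset /r/, coda /n/ ok → well-formed
[bu] — σ1 onset /b/, coda /∅/ ok → well-formed
[o.nez] — σ1 onset /∅/, coda /∅/ ok; σ2 onset /n/, coda /z/ ok → well-formed
[uf] — violates constraint 2: syllable 1 coda contains /f/, which is not a licensed coda consonant → ill-formed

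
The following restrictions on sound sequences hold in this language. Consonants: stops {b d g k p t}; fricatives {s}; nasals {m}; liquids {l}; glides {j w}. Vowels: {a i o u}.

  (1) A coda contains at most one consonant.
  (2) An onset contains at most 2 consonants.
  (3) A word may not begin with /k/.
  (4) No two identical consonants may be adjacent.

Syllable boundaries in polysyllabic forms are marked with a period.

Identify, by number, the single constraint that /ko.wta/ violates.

/ko.wta/: word begins with /k/.
This is a violation of constraint 3: "A word may not begin with /k/."
The remaining constraints (1, 2, 4) are satisfied.

3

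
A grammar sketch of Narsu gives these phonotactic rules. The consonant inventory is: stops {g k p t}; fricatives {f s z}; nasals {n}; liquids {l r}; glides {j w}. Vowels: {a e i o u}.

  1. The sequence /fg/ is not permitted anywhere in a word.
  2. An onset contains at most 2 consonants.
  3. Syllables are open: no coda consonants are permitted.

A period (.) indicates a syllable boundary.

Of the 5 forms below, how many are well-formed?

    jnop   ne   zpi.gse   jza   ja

4

jnop — violates constraint 3: syllable 1 coda /p/ has 1 consonant (> 0) → ill-formed
ne — σ1 onset /n/, coda /∅/ ok → well-formed
zpi.gse — σ1 onset /zp/ (2C), coda /∅/ ok; σ2 onset /gs/ (2C), coda /∅/ ok → well-formed
jza — σ1 onset /jz/ (2C), coda /∅/ ok → well-formed
ja — σ1 onset /j/, coda /∅/ ok → well-formed
Well-formed: ne, zpi.gse, jza, ja → 4.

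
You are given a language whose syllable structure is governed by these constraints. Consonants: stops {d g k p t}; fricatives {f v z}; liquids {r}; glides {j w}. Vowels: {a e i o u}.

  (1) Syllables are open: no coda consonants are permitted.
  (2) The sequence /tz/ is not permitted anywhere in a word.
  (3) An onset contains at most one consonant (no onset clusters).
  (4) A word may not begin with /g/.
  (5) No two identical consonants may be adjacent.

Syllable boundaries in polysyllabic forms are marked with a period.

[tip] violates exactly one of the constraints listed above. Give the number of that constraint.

1

[tip]: syllable 1 coda /p/ has 1 consonant (> 0).
This is a violation of constraint 1: "Syllables are open: no coda consonants are permitted."
The remaining constraints (2, 3, 4, 5) are satisfied.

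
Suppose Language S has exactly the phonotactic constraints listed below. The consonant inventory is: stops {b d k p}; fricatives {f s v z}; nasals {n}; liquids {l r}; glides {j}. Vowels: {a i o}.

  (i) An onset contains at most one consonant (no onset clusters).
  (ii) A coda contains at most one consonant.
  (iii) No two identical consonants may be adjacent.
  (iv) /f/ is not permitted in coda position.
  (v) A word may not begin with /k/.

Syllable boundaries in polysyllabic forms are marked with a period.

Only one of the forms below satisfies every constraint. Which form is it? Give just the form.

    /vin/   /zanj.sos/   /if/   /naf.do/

/vin/

/vin/ — σ1 onset /v/, coda /n/ ok → licit
/zanj.sos/ — violates constraint (ii): syllable 1 coda /nj/ has 2 consonants (> 1) → illicit
/if/ — violates constraint (iv): syllable 1 coda contains /f/ → illicit
/naf.do/ — violates constraint (iv): syllable 1 coda contains /f/ → illicit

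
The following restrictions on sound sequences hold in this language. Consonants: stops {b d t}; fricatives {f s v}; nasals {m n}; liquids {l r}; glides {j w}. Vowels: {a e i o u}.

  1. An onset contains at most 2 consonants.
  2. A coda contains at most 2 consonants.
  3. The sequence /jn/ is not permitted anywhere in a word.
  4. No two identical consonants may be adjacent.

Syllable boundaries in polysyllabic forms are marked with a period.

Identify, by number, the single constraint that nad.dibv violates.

nad.dibv: adjacent identical consonants /dd/.
This is a violation of constraint 4: "No two identical consonants may be adjacent."
The remaining constraints (1, 2, 3) are satisfied.

4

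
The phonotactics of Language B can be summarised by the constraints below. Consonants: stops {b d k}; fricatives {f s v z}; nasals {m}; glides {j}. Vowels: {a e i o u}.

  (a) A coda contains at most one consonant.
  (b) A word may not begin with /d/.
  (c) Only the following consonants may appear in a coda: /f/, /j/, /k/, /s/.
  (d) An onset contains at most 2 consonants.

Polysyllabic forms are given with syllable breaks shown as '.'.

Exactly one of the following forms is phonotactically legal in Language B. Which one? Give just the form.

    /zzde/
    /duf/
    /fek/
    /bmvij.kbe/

/zzde/ — violates constraint (d): syllable 1 onset /zzd/ has 3 consonants (> 2) → phonotactically illegal
/duf/ — violates constraint (b): word begins with /d/ → phonotactically illegal
/fek/ — σ1 onset /f/, coda /k/ ok → phonotactically legal
/bmvij.kbe/ — violates constraint (d): syllable 1 onset /bmv/ has 3 consonants (> 2) → phonotactically illegal

/fek/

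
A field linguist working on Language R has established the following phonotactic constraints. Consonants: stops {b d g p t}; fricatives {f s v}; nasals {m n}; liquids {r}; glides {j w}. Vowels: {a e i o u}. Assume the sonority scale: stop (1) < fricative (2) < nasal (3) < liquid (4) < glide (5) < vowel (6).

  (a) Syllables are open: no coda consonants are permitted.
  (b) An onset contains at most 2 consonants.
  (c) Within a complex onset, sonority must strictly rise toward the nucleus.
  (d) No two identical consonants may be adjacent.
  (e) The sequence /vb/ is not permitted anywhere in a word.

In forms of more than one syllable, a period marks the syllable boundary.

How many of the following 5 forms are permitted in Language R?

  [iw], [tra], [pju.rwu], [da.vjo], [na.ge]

[iw] — violates constraint (a): syllable 1 coda /w/ has 1 consonant (> 0) → not permitted
[tra] — σ1 onset /tr/ (1→4 rises), coda /∅/ ok → permitted
[pju.rwu] — σ1 onset /pj/ (1→5 rises), coda /∅/ ok; σ2 onset /rw/ (4→5 rises), coda /∅/ ok → permitted
[da.vjo] — σ1 onset /d/, coda /∅/ ok; σ2 onset /vj/ (2→5 rises), coda /∅/ ok → permitted
[na.ge] — σ1 onset /n/, coda /∅/ ok; σ2 onset /g/, coda /∅/ ok → permitted
Permitted: [tra], [pju.rwu], [da.vjo], [na.ge] → 4.

4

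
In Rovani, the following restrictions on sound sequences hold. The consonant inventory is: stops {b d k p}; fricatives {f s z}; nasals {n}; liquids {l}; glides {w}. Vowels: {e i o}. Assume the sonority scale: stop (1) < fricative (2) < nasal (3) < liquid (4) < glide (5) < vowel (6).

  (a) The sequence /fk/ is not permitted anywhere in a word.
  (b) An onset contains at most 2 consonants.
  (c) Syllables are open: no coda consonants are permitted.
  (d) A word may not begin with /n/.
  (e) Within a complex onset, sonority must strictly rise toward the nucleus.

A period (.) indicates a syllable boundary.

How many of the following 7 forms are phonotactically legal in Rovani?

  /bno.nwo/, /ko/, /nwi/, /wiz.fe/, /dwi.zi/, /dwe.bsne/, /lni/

/bno.nwo/ — σ1 onset /bn/ (1→3 rises), coda /∅/ ok; σ2 onset /nw/ (3→5 rises), coda /∅/ ok → phonotactically legal
/ko/ — σ1 onset /k/, coda /∅/ ok → phonotactically legal
/nwi/ — violates constraint (d): word begins with /n/ → phonotactically illegal
/wiz.fe/ — violates constraint (c): syllable 1 coda /z/ has 1 consonant (> 0) → phonotactically illegal
/dwi.zi/ — σ1 onset /dw/ (1→5 rises), coda /∅/ ok; σ2 onset /z/, coda /∅/ ok → phonotactically legal
/dwe.bsne/ — violates constraint (b): syllable 2 onset /bsn/ has 3 consonants (> 2) → phonotactically illegal
/lni/ — violates constraint (e): syllable 1 onset /ln/: /l/ (liquid, 4) → /n/ (nasal, 3) does not rise → phonotactically illegal
Phonotactically legal: /bno.nwo/, /ko/, /dwi.zi/ → 3.

3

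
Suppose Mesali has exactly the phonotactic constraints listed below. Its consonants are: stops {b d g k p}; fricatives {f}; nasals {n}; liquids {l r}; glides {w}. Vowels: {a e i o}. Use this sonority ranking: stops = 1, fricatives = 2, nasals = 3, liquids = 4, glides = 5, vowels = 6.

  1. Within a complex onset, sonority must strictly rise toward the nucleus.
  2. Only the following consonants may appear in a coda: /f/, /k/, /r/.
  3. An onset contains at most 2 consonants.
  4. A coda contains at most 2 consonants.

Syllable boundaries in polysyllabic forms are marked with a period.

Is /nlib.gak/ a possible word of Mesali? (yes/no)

/nlib.gak/ — violates constraint 2: syllable 1 coda contains /b/, which is not a licensed coda consonant → phonotactically illegal

no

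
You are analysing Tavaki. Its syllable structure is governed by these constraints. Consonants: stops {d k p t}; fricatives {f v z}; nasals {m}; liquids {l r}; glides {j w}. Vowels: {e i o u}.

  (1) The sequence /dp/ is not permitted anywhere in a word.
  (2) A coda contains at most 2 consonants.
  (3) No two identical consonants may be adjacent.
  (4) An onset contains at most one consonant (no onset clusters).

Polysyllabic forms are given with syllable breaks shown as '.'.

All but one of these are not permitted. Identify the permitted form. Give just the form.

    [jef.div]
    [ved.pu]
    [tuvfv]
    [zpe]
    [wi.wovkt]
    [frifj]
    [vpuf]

[jef.div]

[jef.div] — σ1 onset /j/, coda /f/ ok; σ2 onset /d/, coda /v/ ok → permitted
[ved.pu] — violates constraint 1: contains banned sequence /dp/ → not permitted
[tuvfv] — violates constraint 2: syllable 1 coda /vfv/ has 3 consonants (> 2) → not permitted
[zpe] — violates constraint 4: syllable 1 onset /zp/ has 2 consonants (> 1) → not permitted
[wi.wovkt] — violates constraint 2: syllable 2 coda /vkt/ has 3 consonants (> 2) → not permitted
[frifj] — violates constraint 4: syllable 1 onset /fr/ has 2 consonants (> 1) → not permitted
[vpuf] — violates constraint 4: syllable 1 onset /vp/ has 2 consonants (> 1) → not permitted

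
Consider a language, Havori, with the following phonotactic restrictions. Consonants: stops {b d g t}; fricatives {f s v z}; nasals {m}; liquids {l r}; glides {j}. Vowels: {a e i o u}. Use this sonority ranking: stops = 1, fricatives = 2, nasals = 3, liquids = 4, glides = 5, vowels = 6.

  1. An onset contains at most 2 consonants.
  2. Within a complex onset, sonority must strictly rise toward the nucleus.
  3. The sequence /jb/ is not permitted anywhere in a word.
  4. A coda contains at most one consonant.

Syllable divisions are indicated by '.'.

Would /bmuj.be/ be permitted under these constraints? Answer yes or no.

no

/bmuj.be/ — violates constraint 3: contains banned sequence /jb/ → not permitted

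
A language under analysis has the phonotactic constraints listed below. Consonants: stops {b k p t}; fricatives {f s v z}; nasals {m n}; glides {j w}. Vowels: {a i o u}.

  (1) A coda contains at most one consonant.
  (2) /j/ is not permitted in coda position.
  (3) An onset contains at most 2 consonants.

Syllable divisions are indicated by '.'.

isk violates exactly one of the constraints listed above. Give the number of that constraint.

1

isk: syllable 1 coda /sk/ has 2 consonants (> 1).
This is a violation of constraint 1: "A coda contains at most one consonant."
The remaining constraints (2, 3) are satisfied.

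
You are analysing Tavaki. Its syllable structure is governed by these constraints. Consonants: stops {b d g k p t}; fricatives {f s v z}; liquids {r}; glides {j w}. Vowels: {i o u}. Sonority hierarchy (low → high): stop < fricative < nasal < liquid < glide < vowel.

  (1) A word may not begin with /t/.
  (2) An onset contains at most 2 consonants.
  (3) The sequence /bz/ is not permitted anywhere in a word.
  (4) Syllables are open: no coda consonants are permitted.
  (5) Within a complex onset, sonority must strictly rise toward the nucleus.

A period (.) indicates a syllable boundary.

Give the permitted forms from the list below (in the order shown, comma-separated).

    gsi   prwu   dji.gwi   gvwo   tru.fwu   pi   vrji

gsi, dji.gwi, pi

gsi — σ1 onset /gs/ (1→2 rises), coda /∅/ ok → permitted
prwu — violates constraint 2: syllable 1 onset /prw/ has 3 consonants (> 2) → not permitted
dji.gwi — σ1 onset /dj/ (1→5 rises), coda /∅/ ok; σ2 onset /gw/ (1→5 rises), coda /∅/ ok → permitted
gvwo — violates constraint 2: syllable 1 onset /gvw/ has 3 consonants (> 2) → not permitted
tru.fwu — violates constraint 1: word begins with /t/ → not permitted
pi — σ1 onset /p/, coda /∅/ ok → permitted
vrji — violates constraint 2: syllable 1 onset /vrj/ has 3 consonants (> 2) → not permitted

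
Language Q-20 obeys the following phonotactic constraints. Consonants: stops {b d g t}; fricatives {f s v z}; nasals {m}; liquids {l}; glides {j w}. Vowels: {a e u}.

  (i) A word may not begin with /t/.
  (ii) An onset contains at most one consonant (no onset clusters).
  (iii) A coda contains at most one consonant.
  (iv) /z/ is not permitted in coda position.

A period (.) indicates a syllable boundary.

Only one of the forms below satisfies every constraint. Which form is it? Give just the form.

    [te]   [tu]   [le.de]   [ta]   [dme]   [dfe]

[le.de]

[te] — violates constraint (i): word begins with /t/ → ill-formed
[tu] — violates constraint (i): word begins with /t/ → ill-formed
[le.de] — σ1 onset /l/, coda /∅/ ok; σ2 onset /d/, coda /∅/ ok → well-formed
[ta] — violates constraint (i): word begins with /t/ → ill-formed
[dme] — violates constraint (ii): syllable 1 onset /dm/ has 2 consonants (> 1) → ill-formed
[dfe] — violates constraint (ii): syllable 1 onset /df/ has 2 consonants (> 1) → ill-formed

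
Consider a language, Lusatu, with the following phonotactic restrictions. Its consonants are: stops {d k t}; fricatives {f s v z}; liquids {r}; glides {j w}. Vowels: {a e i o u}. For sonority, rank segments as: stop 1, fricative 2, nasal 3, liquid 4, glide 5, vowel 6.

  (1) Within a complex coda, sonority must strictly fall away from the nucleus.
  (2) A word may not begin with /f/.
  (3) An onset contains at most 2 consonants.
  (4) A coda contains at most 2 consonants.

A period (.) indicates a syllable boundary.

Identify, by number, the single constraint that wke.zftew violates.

wke.zftew: syllable 2 onset /zft/ has 3 consonants (> 2).
This is a violation of constraint 3: "An onset contains at most 2 consonants."
The remaining constraints (1, 2, 4) are satisfied.

3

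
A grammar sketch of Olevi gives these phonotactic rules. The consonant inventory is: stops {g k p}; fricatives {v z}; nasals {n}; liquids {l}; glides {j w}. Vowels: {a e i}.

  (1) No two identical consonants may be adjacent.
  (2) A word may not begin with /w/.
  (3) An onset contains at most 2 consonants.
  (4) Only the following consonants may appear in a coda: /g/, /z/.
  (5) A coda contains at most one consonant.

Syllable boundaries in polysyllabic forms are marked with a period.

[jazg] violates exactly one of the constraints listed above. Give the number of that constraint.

5

[jazg]: syllable 1 coda /zg/ has 2 consonants (> 1).
This is a violation of constraint 5: "A coda contains at most one consonant."
The remaining constraints (1, 2, 3, 4) are satisfied.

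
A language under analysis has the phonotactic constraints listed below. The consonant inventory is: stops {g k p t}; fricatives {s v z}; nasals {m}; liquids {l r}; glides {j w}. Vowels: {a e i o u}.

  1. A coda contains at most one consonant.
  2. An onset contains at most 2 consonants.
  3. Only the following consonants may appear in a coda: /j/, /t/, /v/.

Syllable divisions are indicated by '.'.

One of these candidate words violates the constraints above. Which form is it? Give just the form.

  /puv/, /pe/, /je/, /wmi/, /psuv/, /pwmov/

/puv/ — σ1 onset /p/, coda /v/ ok → well-formed
/pe/ — σ1 onset /p/, coda /∅/ ok → well-formed
/je/ — σ1 onset /j/, coda /∅/ ok → well-formed
/wmi/ — σ1 onset /wm/ (2C), coda /∅/ ok → well-formed
/psuv/ — σ1 onset /ps/ (2C), coda /v/ ok → well-formed
/pwmov/ — violates constraint 2: syllable 1 onset /pwm/ has 3 consonants (> 2) → ill-formed

/pwmov/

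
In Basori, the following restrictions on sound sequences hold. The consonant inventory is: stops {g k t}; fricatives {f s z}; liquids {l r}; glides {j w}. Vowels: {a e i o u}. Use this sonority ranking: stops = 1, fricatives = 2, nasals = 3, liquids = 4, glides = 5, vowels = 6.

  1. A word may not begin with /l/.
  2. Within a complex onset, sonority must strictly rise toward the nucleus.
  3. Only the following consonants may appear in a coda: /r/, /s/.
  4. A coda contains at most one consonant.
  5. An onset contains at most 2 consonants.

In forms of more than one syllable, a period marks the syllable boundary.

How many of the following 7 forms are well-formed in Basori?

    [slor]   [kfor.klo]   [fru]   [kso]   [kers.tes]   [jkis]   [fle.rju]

[slor] — σ1 onset /sl/ (2→4 rises), coda /r/ ok → well-formed
[kfor.klo] — σ1 onset /kf/ (1→2 rises), coda /r/ ok; σ2 onset /kl/ (1→4 rises), coda /∅/ ok → well-formed
[fru] — σ1 onset /fr/ (2→4 rises), coda /∅/ ok → well-formed
[kso] — σ1 onset /ks/ (1→2 rises), coda /∅/ ok → well-formed
[kers.tes] — violates constraint 4: syllable 1 coda /rs/ has 2 consonants (> 1) → ill-formed
[jkis] — violates constraint 2: syllable 1 onset /jk/: /j/ (glide, 5) → /k/ (stop, 1) does not rise → ill-formed
[fle.rju] — σ1 onset /fl/ (2→4 rises), coda /∅/ ok; σ2 onset /rj/ (4→5 rises), coda /∅/ ok → well-formed
Well-formed: [slor], [kfor.klo], [fru], [kso], [fle.rju] → 5.

5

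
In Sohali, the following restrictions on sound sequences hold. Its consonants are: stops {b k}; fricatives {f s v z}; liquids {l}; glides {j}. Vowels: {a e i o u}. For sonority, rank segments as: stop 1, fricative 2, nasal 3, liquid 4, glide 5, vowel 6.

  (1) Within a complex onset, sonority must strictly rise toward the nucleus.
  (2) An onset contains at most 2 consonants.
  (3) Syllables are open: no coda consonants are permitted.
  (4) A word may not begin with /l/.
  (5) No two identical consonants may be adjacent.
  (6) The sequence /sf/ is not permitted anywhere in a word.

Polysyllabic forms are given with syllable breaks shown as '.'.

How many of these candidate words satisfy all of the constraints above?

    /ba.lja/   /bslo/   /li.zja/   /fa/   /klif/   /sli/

3

/ba.lja/ — σ1 onset /b/, coda /∅/ ok; σ2 onset /lj/ (4→5 rises), coda /∅/ ok → phonotactically legal
/bslo/ — violates constraint 2: syllable 1 onset /bsl/ has 3 consonants (> 2) → phonotactically illegal
/li.zja/ — violates constraint 4: word begins with /l/ → phonotactically illegal
/fa/ — σ1 onset /f/, coda /∅/ ok → phonotactically legal
/klif/ — violates constraint 3: syllable 1 coda /f/ has 1 consonant (> 0) → phonotactically illegal
/sli/ — σ1 onset /sl/ (2→4 rises), coda /∅/ ok → phonotactically legal
Phonotactically legal: /ba.lja/, /fa/, /sli/ → 3.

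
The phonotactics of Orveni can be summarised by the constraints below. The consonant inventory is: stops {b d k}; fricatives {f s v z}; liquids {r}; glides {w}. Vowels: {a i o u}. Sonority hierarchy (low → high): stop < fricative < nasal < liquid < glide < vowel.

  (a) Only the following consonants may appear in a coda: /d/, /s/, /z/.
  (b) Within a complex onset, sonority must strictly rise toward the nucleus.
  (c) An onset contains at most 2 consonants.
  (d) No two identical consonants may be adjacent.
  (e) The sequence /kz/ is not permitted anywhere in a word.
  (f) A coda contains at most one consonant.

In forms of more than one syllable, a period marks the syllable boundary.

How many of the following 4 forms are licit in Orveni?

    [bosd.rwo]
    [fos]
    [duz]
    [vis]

3

[bosd.rwo] — violates constraint (f): syllable 1 coda /sd/ has 2 consonants (> 1) → illicit
[fos] — σ1 onset /f/, coda /s/ ok → licit
[duz] — σ1 onset /d/, coda /z/ ok → licit
[vis] — σ1 onset /v/, coda /s/ ok → licit
Licit: [fos], [duz], [vis] → 3.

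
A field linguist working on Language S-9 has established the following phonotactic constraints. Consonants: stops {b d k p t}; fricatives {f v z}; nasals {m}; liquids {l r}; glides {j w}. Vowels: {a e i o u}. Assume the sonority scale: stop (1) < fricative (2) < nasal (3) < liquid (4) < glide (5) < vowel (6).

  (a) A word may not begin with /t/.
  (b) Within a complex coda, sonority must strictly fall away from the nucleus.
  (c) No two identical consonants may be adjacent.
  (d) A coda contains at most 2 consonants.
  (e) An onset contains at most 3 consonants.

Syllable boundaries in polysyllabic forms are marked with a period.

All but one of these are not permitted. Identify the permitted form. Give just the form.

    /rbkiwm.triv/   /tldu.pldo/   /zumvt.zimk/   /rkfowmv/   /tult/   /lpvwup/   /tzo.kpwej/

/rbkiwm.triv/

/rbkiwm.triv/ — σ1 onset /rbk/ (3C), coda /wm/ (5→3 falls) ok; σ2 onset /tr/ (2C), coda /v/ ok → permitted
/tldu.pldo/ — violates constraint (a): word begins with /t/ → not permitted
/zumvt.zimk/ — violates constraint (d): syllable 1 coda /mvt/ has 3 consonants (> 2) → not permitted
/rkfowmv/ — violates constraint (d): syllable 1 coda /wmv/ has 3 consonants (> 2) → not permitted
/tult/ — violates constraint (a): word begins with /t/ → not permitted
/lpvwup/ — violates constraint (e): syllable 1 onset /lpvw/ has 4 consonants (> 3) → not permitted
/tzo.kpwej/ — violates constraint (a): word begins with /t/ → not permitted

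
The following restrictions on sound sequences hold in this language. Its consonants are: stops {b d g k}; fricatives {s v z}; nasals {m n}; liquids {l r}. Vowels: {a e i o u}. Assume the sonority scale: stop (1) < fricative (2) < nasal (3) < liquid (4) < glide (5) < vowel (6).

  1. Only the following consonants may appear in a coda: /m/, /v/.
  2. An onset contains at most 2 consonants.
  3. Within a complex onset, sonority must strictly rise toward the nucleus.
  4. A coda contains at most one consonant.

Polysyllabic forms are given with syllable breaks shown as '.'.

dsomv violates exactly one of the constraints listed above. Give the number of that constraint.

4

dsomv: syllable 1 coda /mv/ has 2 consonants (> 1).
This is a violation of constraint 4: "A coda contains at most one consonant."
The remaining constraints (1, 2, 3) are satisfied.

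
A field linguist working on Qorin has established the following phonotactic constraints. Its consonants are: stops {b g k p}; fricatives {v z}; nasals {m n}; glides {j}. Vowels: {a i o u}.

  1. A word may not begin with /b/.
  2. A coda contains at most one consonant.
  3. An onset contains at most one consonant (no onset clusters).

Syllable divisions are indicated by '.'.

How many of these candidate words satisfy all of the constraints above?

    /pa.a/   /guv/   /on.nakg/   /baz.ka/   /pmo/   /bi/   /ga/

3

/pa.a/ — σ1 onset /p/, coda /∅/ ok; σ2 onset /∅/, coda /∅/ ok → phonotactically legal
/guv/ — σ1 onset /g/, coda /v/ ok → phonotactically legal
/on.nakg/ — violates constraint 2: syllable 2 coda /kg/ has 2 consonants (> 1) → phonotactically illegal
/baz.ka/ — violates constraint 1: word begins with /b/ → phonotactically illegal
/pmo/ — violates constraint 3: syllable 1 onset /pm/ has 2 consonants (> 1) → phonotactically illegal
/bi/ — violates constraint 1: word begins with /b/ → phonotactically illegal
/ga/ — σ1 onset /g/, coda /∅/ ok → phonotactically legal
Phonotactically legal: /pa.a/, /guv/, /ga/ → 3.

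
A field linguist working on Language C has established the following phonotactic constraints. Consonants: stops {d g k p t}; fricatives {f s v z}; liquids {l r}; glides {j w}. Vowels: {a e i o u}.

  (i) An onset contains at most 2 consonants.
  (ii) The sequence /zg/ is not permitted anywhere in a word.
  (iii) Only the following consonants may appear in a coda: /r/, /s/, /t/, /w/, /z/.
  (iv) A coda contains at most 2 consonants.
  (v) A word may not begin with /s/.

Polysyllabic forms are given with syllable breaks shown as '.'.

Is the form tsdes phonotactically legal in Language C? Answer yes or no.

tsdes — violates constraint (i): syllable 1 onset /tsd/ has 3 consonants (> 2) → phonotactically illegal

no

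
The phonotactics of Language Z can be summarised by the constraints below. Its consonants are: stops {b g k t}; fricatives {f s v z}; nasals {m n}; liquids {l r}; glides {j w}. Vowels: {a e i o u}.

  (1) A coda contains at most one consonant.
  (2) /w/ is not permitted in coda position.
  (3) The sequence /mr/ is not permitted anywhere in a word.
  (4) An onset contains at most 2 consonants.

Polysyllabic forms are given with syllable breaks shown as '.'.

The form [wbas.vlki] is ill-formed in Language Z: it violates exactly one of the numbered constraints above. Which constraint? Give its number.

4

[wbas.vlki]: syllable 2 onset /vlk/ has 3 consonants (> 2).
This is a violation of constraint 4: "An onset contains at most 2 consonants."
The remaining constraints (1, 2, 3) are satisfied.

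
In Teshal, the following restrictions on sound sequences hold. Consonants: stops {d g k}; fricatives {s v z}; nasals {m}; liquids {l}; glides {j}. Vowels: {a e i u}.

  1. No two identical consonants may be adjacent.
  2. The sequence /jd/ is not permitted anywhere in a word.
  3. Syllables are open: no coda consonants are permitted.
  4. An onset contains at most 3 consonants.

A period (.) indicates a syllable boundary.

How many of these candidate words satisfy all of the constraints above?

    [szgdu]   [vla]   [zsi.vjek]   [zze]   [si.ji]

2

[szgdu] — violates constraint 4: syllable 1 onset /szgd/ has 4 consonants (> 3) → phonotactically illegal
[vla] — σ1 onset /vl/ (2C), coda /∅/ ok → phonotactically legal
[zsi.vjek] — violates constraint 3: syllable 2 coda /k/ has 1 consonant (> 0) → phonotactically illegal
[zze] — violates constraint 1: adjacent identical consonants /zz/ → phonotactically illegal
[si.ji] — σ1 onset /s/, coda /∅/ ok; σ2 onset /j/, coda /∅/ ok → phonotactically legal
Phonotactically legal: [vla], [si.ji] → 2.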